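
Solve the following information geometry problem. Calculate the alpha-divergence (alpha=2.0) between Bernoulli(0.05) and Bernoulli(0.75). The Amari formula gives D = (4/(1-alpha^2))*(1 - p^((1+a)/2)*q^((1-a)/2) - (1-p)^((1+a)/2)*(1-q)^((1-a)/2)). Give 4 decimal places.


Amari alpha-divergence:
D = (4/(1-alpha^2))*(1 - p^((1+a)/2)*q^((1-a)/2) - (1-p)^((1+a)/2)*(1-q)^((1-a)/2)).
alpha = 2.0, p = 0.05, q = 0.75.
e1 = (1+alpha)/2 = 1.5, e2 = (1-alpha)/2 = -0.5.
t1 = p^e1 * q^e2 = 0.05^1.5 * 0.75^-0.5 = 0.01291.
t2 = (1-p)^e1 * (1-q)^e2 = 0.95^1.5 * 0.25^-0.5 = 1.851891.
4/(1-alpha^2) = -1.333333.
D = -1.333333*(1 - 0.01291 - 1.851891) = 1.1531

1.1531


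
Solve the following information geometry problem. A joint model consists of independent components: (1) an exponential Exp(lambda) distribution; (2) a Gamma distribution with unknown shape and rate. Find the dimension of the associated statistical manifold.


The dimension of a statistical manifold equals the number of free
(independent) real parameters of the model. For a product of independent
blocks the parameter counts add.
- exponential (lambda): 1.
- Gamma (shape, rate): 2.
Total = 1 + 2 = 3.
Dimension = 3

3


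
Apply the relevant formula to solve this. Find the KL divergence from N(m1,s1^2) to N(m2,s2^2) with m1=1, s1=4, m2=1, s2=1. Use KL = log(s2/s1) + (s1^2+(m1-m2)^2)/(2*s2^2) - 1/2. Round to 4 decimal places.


KL divergence between normal distributions:
KL = log(s2/s1) + (s1^2 + (m1-m2)^2)/(2*s2^2) - 1/2.
log(1/4) = -1.386294.
(4^2 + (1-1)^2)/(2*1^2) = (16 + 0)/2 = 8.0.
KL = -1.386294 + 8.0 - 0.5 = 6.1137

6.1137


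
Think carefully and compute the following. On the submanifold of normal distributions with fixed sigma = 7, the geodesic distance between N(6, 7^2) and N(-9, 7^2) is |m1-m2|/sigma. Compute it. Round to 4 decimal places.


On the fixed-variance normal subfamily, geodesic distance = |m1-m2|/sigma.
|6 - -9| = 15.
sigma = 7.
d = 15/7 = 2.1429

2.1429


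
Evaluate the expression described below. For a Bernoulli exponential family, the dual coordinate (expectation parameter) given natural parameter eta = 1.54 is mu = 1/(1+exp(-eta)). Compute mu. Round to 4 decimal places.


Dual coordinate (expectation parameter) for Bernoulli:
mu = 1/(1+exp(-eta)).
eta = 1.54.
exp(-eta) = exp(-1.54) = 0.214381.
mu = 1/(1+0.214381) = 0.8235

0.8235


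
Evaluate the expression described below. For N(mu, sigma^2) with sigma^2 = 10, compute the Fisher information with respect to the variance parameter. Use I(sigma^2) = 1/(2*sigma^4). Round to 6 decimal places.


Fisher information for variance: I(sigma^2) = 1/(2*sigma^4).
sigma^2 = 10, so sigma^4 = 100.
I = 1/(2*100) = 1/200 = 0.005000

0.005000


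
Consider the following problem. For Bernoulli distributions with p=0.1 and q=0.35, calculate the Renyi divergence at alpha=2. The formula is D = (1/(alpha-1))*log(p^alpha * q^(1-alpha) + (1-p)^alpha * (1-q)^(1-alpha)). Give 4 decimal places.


Renyi divergence of order alpha between Bernoulli distributions:
D = (1/(alpha-1))*log(p^alpha * q^(1-alpha) + (1-p)^alpha * (1-q)^(1-alpha)).
alpha = 2, p = 0.1, q = 0.35.
p^alpha * q^(1-alpha) = 0.1^2 * 0.35^-1 = 0.028571.
(1-p)^alpha * (1-q)^(1-alpha) = 0.9^2 * 0.65^-1 = 1.246154.
sum = 0.028571 + 1.246154 = 1.274725.
D = (1/1)*log(1.274725) = 0.2427

0.2427


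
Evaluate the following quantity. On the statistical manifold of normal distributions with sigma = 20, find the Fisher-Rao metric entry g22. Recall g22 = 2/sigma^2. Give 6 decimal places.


For the 2-parameter normal family, the Fisher metric has:
  g11 = 1/sigma^2, g22 = 2/sigma^2.
sigma = 20, sigma^2 = 400.
g22 = 0.005000

0.005000


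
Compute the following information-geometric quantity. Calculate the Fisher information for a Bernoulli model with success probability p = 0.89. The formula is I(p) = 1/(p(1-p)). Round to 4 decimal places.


For Bernoulli(p), Fisher information is I(p) = 1/(p*(1-p)).
p = 0.89, 1-p = 0.11.
p*(1-p) = 0.0979.
I(p) = 1/0.0979 = 10.2145

10.2145


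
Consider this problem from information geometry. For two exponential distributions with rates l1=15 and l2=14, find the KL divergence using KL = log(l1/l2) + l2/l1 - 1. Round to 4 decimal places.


KL divergence for exponential family:
KL = log(l1/l2) + l2/l1 - 1.
log(15/14) = 0.068993.
14/15 = 0.933333.
KL = 0.068993 + 0.933333 - 1 = 0.0023

0.0023


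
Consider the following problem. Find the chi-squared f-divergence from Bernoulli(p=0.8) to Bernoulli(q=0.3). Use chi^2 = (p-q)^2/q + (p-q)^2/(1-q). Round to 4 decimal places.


Chi-squared divergence between Bernoulli distributions:
chi^2 = (p-q)^2/q + (p-q)^2/(1-q).
p = 0.8, q = 0.3, p-q = 0.5.
(p-q)^2 = 0.25.
term1 = 0.25/0.3 = 0.833333.
term2 = 0.25/0.7 = 0.357143.
chi^2 = 0.833333 + 0.357143 = 1.1905

1.1905


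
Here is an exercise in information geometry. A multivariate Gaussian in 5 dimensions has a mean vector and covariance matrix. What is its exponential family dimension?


Exponential family dimension calculation:
For 5-dim MVN: mean has 5 params, covariance has 5*6/2 = 15 unique entries.
Total dim = 5 + 15 = 20.

20


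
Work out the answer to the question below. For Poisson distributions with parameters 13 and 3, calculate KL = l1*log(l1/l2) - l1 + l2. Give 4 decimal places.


KL divergence for Poisson:
KL = l1*log(l1/l2) - l1 + l2.
l1 = 13, l2 = 3.
log(13/3) = 1.466337.
l1*log(l1/l2) = 13 * 1.466337 = 19.062382.
KL = 19.062382 - 13 + 3 = 9.0624

9.0624


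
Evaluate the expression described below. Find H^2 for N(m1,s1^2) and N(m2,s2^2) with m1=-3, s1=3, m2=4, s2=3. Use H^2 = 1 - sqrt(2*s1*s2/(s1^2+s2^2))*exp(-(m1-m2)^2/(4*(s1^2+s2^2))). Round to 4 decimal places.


Squared Hellinger distance for Gaussians:
H^2 = 1 - sqrt(2*s1*s2/(s1^2+s2^2)) * exp(-(m1-m2)^2/(4*(s1^2+s2^2))).
s1^2 = 9, s2^2 = 9, s1^2+s2^2 = 18.
sqrt(2*3*3/(18)) = 1.0.
(m1-m2)^2 = (-7)^2 = 49.
exp(-49/(4*18)) = exp(-0.680556) = 0.506336.
H^2 = 1 - 1.0*0.506336 = 0.4937

0.4937


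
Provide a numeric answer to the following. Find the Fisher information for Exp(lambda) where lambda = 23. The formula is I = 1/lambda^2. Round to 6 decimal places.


Fisher information for exponential: I(lambda) = 1/lambda^2.
lambda = 23, lambda^2 = 529.
I = 1/529 = 0.001890

0.001890


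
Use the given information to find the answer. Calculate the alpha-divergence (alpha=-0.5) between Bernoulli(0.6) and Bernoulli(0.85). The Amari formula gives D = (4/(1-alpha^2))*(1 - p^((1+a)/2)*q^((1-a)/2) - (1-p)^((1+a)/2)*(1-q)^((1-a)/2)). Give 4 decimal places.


Amari alpha-divergence:
D = (4/(1-alpha^2))*(1 - p^((1+a)/2)*q^((1-a)/2) - (1-p)^((1+a)/2)*(1-q)^((1-a)/2)).
alpha = -0.5, p = 0.6, q = 0.85.
e1 = (1+alpha)/2 = 0.25, e2 = (1-alpha)/2 = 0.75.
t1 = p^e1 * q^e2 = 0.6^0.25 * 0.85^0.75 = 0.779116.
t2 = (1-p)^e1 * (1-q)^e2 = 0.4^0.25 * 0.15^0.75 = 0.191683.
4/(1-alpha^2) = 5.333333.
D = 5.333333*(1 - 0.779116 - 0.191683) = 0.1557

0.1557


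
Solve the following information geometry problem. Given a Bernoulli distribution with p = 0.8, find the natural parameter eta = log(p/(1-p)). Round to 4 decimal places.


Natural parameter for Bernoulli: eta = log(p/(1-p)).
p = 0.8, 1-p = 0.2.
p/(1-p) = 4.0.
eta = log(4.0) = 1.3863

1.3863


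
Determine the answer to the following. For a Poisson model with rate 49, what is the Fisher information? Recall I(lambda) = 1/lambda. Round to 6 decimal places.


Fisher information for Poisson: I(lambda) = 1/lambda.
lambda = 49.
I(lambda) = 1/49 = 0.020408

0.020408


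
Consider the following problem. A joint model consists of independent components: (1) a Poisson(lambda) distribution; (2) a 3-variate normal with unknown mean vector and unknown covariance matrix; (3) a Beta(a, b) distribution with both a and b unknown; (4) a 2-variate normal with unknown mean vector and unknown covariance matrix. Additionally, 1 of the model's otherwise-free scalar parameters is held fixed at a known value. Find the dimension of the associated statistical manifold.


The dimension of a statistical manifold equals the number of free
(independent) real parameters of the model. For a product of independent
blocks the parameter counts add.
- Poisson (lambda): 1.
- 3-variate normal: 3 (mean) + 3*4/2 = 6 (symmetric covariance) = 9.
- Beta (a, b): 2.
- 2-variate normal: 2 (mean) + 2*3/2 = 3 (symmetric covariance) = 5.
Total = 1 + 9 + 2 + 5 = 17.
1 parameter(s) fixed at known values: 17 - 1 = 16.
Dimension = 16

16


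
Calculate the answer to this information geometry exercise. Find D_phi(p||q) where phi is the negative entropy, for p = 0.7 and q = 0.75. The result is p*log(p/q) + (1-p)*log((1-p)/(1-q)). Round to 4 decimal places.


Bregman divergence with negative entropy generator:
D = p*log(p/q) + (1-p)*log((1-p)/(1-q)).
p = 0.7, q = 0.75.
p*log(p/q) = 0.7*log(0.7/0.75) = -0.048295.
(1-p)*log((1-p)/(1-q)) = 0.3*log(0.3/0.25) = 0.054696.
D = -0.048295 + 0.054696 = 0.0064

0.0064


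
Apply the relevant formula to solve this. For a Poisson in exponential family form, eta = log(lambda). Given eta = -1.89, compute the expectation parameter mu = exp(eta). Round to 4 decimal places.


Expectation parameter for Poisson exponential family:
mu = exp(eta).
eta = -1.89.
mu = exp(-1.89) = 0.1511

0.1511


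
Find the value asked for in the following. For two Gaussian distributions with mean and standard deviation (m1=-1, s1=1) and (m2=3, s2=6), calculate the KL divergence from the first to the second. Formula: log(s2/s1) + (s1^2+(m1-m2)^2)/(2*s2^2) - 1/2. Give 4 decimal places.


KL divergence between normal distributions:
KL = log(s2/s1) + (s1^2 + (m1-m2)^2)/(2*s2^2) - 1/2.
log(6/1) = 1.791759.
(1^2 + (-1-3)^2)/(2*6^2) = (1 + 16)/72 = 0.236111.
KL = 1.791759 + 0.236111 - 0.5 = 1.5279

1.5279


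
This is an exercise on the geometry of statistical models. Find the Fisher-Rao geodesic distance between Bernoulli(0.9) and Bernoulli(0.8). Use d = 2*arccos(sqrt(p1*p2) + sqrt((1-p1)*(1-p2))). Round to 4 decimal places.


Geodesic distance on Bernoulli manifold:
d(p1,p2) = 2*arccos(sqrt(p1*p2) + sqrt((1-p1)*(1-p2))).
sqrt(p1*p2) = sqrt(0.9*0.8) = 0.848528.
sqrt((1-p1)*(1-p2)) = sqrt(0.1*0.2) = 0.141421.
arg = 0.848528 + 0.141421 = 0.989949.
d = 2*arccos(0.989949) = 0.2838

0.2838


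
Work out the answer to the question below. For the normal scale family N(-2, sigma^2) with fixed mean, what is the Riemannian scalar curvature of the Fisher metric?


This family has a single free parameter, so its statistical manifold
is 1-dimensional. The Riemann curvature tensor of any 1-dimensional
Riemannian manifold vanishes identically, so R = 0.

0


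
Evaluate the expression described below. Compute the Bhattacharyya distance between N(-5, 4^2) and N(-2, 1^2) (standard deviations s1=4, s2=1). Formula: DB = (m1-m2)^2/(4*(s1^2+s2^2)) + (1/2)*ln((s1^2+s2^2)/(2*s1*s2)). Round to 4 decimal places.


Bhattacharyya distance between two Gaussians:
DB = (m1-m2)^2/(4*(s1^2+s2^2)) + (1/2)*ln((s1^2+s2^2)/(2*s1*s2)).
(m1-m2)^2 = (-3)^2 = 9.
s1^2+s2^2 = 16 + 1 = 17.
term1 = 9/68 = 0.132353.
term2 = 0.5*ln(17/8.0) = 0.376886.
DB = 0.132353 + 0.376886 = 0.5092

0.5092


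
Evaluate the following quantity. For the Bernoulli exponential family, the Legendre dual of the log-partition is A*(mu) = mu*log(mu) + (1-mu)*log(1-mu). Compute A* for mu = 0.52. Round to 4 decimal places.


Legendre transform for Bernoulli:
A*(mu) = mu*log(mu) + (1-mu)*log(1-mu).
mu = 0.52, 1-mu = 0.48.
mu*log(mu) = 0.52*log(0.52) = -0.340042.
(1-mu)*log(1-mu) = 0.48*log(0.48) = -0.352305.
A* = -0.340042 + -0.352305 = -0.6923

-0.6923


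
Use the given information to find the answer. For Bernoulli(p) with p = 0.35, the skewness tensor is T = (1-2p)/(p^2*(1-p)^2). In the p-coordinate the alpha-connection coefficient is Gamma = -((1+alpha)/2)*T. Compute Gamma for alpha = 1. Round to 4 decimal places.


Skewness (Amari-Chentsov) tensor: T = (1-2p)/(p^2*(1-p)^2).
p = 0.35, 1-2p = 0.3, p^2 = 0.1225, (1-p)^2 = 0.4225.
T = 0.3/(0.1225 * 0.4225) = 5.796401.
In the p-coordinate, Gamma^(alpha) = Gamma^(0) - (alpha/2)*T with Gamma^(0) = (1/2)*g'(p) = -T/2,
so Gamma^(alpha) = -((1+alpha)/2)*T.
alpha = 1, -(1+alpha)/2 = -1.0.
Gamma = -1.0 * 5.796401 = -5.7964

-5.7964


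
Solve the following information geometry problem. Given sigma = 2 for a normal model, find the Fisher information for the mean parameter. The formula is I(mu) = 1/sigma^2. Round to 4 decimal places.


The Fisher information for the mean of a normal distribution is I(mu) = 1/sigma^2.
sigma = 2, so sigma^2 = 4.
I(mu) = 1/4 = 0.2500

0.2500


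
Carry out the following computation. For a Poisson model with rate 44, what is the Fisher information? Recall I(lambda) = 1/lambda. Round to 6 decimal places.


Fisher information for Poisson: I(lambda) = 1/lambda.
lambda = 44.
I(lambda) = 1/44 = 0.022727

0.022727


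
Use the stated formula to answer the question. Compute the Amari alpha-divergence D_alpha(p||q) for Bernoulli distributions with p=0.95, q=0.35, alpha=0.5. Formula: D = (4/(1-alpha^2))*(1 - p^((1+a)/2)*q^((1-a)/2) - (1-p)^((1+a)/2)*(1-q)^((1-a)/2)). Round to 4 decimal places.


Amari alpha-divergence:
D = (4/(1-alpha^2))*(1 - p^((1+a)/2)*q^((1-a)/2) - (1-p)^((1+a)/2)*(1-q)^((1-a)/2)).
alpha = 0.5, p = 0.95, q = 0.35.
e1 = (1+alpha)/2 = 0.75, e2 = (1-alpha)/2 = 0.25.
t1 = p^e1 * q^e2 = 0.95^0.75 * 0.35^0.25 = 0.740133.
t2 = (1-p)^e1 * (1-q)^e2 = 0.05^0.75 * 0.65^0.25 = 0.094941.
4/(1-alpha^2) = 5.333333.
D = 5.333333*(1 - 0.740133 - 0.094941) = 0.8796

0.8796


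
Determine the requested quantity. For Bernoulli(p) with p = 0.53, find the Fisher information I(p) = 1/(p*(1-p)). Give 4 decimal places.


For Bernoulli(p), Fisher information is I(p) = 1/(p*(1-p)).
p = 0.53, 1-p = 0.47.
p*(1-p) = 0.2491.
I(p) = 1/0.2491 = 4.0145

4.0145


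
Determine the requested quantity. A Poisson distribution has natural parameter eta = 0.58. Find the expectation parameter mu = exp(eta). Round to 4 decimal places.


Expectation parameter for Poisson exponential family:
mu = exp(eta).
eta = 0.58.
mu = exp(0.58) = 1.7860

1.7860


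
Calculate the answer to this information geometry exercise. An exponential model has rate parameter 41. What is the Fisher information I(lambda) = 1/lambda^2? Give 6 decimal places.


Fisher information for exponential: I(lambda) = 1/lambda^2.
lambda = 41, lambda^2 = 1681.
I = 1/1681 = 0.000595

0.000595


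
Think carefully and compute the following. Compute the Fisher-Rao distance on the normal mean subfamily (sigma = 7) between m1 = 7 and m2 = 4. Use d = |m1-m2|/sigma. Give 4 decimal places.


On the fixed-variance normal subfamily, geodesic distance = |m1-m2|/sigma.
|7 - 4| = 3.
sigma = 7.
d = 3/7 = 0.4286

0.4286


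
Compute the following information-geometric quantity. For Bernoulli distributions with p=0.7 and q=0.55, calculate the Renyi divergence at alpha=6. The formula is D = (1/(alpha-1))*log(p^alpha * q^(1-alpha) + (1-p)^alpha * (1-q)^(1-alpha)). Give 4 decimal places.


Renyi divergence of order alpha between Bernoulli distributions:
D = (1/(alpha-1))*log(p^alpha * q^(1-alpha) + (1-p)^alpha * (1-q)^(1-alpha)).
alpha = 6, p = 0.7, q = 0.55.
p^alpha * q^(1-alpha) = 0.7^6 * 0.55^-5 = 2.337625.
(1-p)^alpha * (1-q)^(1-alpha) = 0.3^6 * 0.45^-5 = 0.039506.
sum = 2.337625 + 0.039506 = 2.377131.
D = (1/5)*log(2.377131) = 0.1732

0.1732


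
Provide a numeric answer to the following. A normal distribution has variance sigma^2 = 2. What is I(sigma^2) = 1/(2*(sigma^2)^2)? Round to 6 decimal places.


Fisher information for variance: I(sigma^2) = 1/(2*sigma^4).
sigma^2 = 2, so sigma^4 = 4.
I = 1/(2*4) = 1/8 = 0.125000

0.125000


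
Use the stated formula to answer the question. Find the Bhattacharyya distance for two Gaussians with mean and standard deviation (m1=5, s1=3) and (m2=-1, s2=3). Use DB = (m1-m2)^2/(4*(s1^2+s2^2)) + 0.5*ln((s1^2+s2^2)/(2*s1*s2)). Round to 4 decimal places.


Bhattacharyya distance between two Gaussians:
DB = (m1-m2)^2/(4*(s1^2+s2^2)) + (1/2)*ln((s1^2+s2^2)/(2*s1*s2)).
(m1-m2)^2 = (6)^2 = 36.
s1^2+s2^2 = 9 + 9 = 18.
term1 = 36/72 = 0.5.
term2 = 0.5*ln(18/18.0) = 0.0.
DB = 0.5 + 0.0 = 0.5000

0.5000


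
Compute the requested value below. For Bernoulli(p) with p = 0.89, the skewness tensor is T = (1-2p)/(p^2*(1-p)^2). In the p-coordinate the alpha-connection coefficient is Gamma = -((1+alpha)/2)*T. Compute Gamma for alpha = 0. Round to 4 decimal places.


Skewness (Amari-Chentsov) tensor: T = (1-2p)/(p^2*(1-p)^2).
p = 0.89, 1-2p = -0.78, p^2 = 0.7921, (1-p)^2 = 0.0121.
T = -0.78/(0.7921 * 0.0121) = -81.382161.
In the p-coordinate, Gamma^(alpha) = Gamma^(0) - (alpha/2)*T with Gamma^(0) = (1/2)*g'(p) = -T/2,
so Gamma^(alpha) = -((1+alpha)/2)*T.
alpha = 0, -(1+alpha)/2 = -0.5.
Gamma = -0.5 * -81.382161 = 40.6911

40.6911


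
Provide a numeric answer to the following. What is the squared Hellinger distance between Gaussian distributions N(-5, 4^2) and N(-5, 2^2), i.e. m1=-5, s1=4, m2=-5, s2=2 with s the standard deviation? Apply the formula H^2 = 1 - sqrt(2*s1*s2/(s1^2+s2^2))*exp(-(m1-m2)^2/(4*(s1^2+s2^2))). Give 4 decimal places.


Squared Hellinger distance for Gaussians:
H^2 = 1 - sqrt(2*s1*s2/(s1^2+s2^2)) * exp(-(m1-m2)^2/(4*(s1^2+s2^2))).
s1^2 = 16, s2^2 = 4, s1^2+s2^2 = 20.
sqrt(2*4*2/(20)) = 0.894427.
(m1-m2)^2 = (0)^2 = 0.
exp(-0/(4*20)) = exp(0.0) = 1.0.
H^2 = 1 - 0.894427*1.0 = 0.1056

0.1056


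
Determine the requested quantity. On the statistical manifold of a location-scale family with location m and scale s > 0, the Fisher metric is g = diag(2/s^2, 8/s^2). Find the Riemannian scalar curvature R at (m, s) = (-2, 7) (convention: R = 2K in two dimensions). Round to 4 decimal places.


The metric has the form g = (A dm^2 + B ds^2)/s^2 with A = 2, B = 8.
Substitute u = sqrt(A/B)*m: g = B*(du^2 + ds^2)/s^2, i.e. B times the
Poincare upper half-plane metric, which has constant Gaussian curvature -1.
Scaling a 2D metric by a constant c divides the Gaussian curvature by c,
so K = -1/B = -1/(8) = -0.1250 everywhere (the point (m, s) = (-2, 7) is irrelevant:
the curvature is constant).
Scalar curvature in dimension 2: R = 2K = -2/(8) = -0.2500.

-0.2500


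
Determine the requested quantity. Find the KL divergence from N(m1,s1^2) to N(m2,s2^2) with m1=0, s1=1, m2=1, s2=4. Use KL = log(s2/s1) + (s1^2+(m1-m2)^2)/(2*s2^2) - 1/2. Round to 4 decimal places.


KL divergence between normal distributions:
KL = log(s2/s1) + (s1^2 + (m1-m2)^2)/(2*s2^2) - 1/2.
log(4/1) = 1.386294.
(1^2 + (0-1)^2)/(2*4^2) = (1 + 1)/32 = 0.0625.
KL = 1.386294 + 0.0625 - 0.5 = 0.9488

0.9488


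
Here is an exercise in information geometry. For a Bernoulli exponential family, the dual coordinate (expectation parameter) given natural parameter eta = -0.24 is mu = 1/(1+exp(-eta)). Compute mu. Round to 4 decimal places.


Dual coordinate (expectation parameter) for Bernoulli:
mu = 1/(1+exp(-eta)).
eta = -0.24.
exp(-eta) = exp(0.24) = 1.271249.
mu = 1/(1+1.271249) = 0.4403

0.4403


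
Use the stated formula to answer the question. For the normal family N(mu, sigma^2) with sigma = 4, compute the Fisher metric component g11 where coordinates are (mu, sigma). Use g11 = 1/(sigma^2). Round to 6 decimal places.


For the 2-parameter normal family, the Fisher metric has:
  g11 = 1/sigma^2, g22 = 2/sigma^2.
sigma = 4, sigma^2 = 16.
g11 = 0.062500

0.062500


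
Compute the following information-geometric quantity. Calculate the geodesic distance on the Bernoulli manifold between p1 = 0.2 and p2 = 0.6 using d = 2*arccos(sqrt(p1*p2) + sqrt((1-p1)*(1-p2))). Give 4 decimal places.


Geodesic distance on Bernoulli manifold:
d(p1,p2) = 2*arccos(sqrt(p1*p2) + sqrt((1-p1)*(1-p2))).
sqrt(p1*p2) = sqrt(0.2*0.6) = 0.34641.
sqrt((1-p1)*(1-p2)) = sqrt(0.8*0.4) = 0.565685.
arg = 0.34641 + 0.565685 = 0.912096.
d = 2*arccos(0.912096) = 0.8449

0.8449


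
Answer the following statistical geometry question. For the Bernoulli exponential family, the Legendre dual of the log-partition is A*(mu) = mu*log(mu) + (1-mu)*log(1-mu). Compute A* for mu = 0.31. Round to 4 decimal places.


Legendre transform for Bernoulli:
A*(mu) = mu*log(mu) + (1-mu)*log(1-mu).
mu = 0.31, 1-mu = 0.69.
mu*log(mu) = 0.31*log(0.31) = -0.363067.
(1-mu)*log(1-mu) = 0.69*log(0.69) = -0.256034.
A* = -0.363067 + -0.256034 = -0.6191

-0.6191


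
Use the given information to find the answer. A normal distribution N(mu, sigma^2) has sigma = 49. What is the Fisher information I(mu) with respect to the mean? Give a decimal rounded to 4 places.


The Fisher information for the mean of a normal distribution is I(mu) = 1/sigma^2.
sigma = 49, so sigma^2 = 2401.
I(mu) = 1/2401 = 0.0004

0.0004


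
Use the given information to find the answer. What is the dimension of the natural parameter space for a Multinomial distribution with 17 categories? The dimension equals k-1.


Exponential family dimension calculation:
For Multinomial with k=17 categories, dim = k-1 = 16.

16


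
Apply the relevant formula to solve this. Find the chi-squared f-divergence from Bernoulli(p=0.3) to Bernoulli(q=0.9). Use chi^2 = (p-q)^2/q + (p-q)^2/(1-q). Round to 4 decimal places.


Chi-squared divergence between Bernoulli distributions:
chi^2 = (p-q)^2/q + (p-q)^2/(1-q).
p = 0.3, q = 0.9, p-q = -0.6.
(p-q)^2 = 0.36.
term1 = 0.36/0.9 = 0.4.
term2 = 0.36/0.1 = 3.6.
chi^2 = 0.4 + 3.6 = 4.0000

4.0000


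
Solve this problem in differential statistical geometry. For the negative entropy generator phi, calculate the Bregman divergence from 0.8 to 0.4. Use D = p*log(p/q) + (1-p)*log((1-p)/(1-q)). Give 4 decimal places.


Bregman divergence with negative entropy generator:
D = p*log(p/q) + (1-p)*log((1-p)/(1-q)).
p = 0.8, q = 0.4.
p*log(p/q) = 0.8*log(0.8/0.4) = 0.554518.
(1-p)*log((1-p)/(1-q)) = 0.2*log(0.2/0.6) = -0.219722.
D = 0.554518 + -0.219722 = 0.3348

0.3348


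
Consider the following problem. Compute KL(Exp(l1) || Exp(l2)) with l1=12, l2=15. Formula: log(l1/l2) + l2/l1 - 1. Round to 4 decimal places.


KL divergence for exponential family:
KL = log(l1/l2) + l2/l1 - 1.
log(12/15) = -0.223144.
15/12 = 1.25.
KL = -0.223144 + 1.25 - 1 = 0.0269

0.0269


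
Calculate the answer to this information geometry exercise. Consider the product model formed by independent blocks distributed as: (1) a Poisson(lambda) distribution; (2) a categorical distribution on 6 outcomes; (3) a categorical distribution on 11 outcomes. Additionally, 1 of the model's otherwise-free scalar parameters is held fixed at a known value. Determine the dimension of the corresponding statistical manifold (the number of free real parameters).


The dimension of a statistical manifold equals the number of free
(independent) real parameters of the model. For a product of independent
blocks the parameter counts add.
- Poisson (lambda): 1.
- categorical on 6 outcomes (probabilities sum to 1): 6-1 = 5.
- categorical on 11 outcomes (probabilities sum to 1): 11-1 = 10.
Total = 1 + 5 + 10 = 16.
1 parameter(s) fixed at known values: 16 - 1 = 15.
Dimension = 15

15


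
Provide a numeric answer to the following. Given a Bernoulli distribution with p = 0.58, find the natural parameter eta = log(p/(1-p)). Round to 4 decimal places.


Natural parameter for Bernoulli: eta = log(p/(1-p)).
p = 0.58, 1-p = 0.42.
p/(1-p) = 1.380952.
eta = log(1.380952) = 0.3228

0.3228


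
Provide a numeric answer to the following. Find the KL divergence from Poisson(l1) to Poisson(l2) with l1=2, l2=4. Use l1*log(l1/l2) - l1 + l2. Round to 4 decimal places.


KL divergence for Poisson:
KL = l1*log(l1/l2) - l1 + l2.
l1 = 2, l2 = 4.
log(2/4) = -0.693147.
l1*log(l1/l2) = 2 * -0.693147 = -1.386294.
KL = -1.386294 - 2 + 4 = 0.6137

0.6137


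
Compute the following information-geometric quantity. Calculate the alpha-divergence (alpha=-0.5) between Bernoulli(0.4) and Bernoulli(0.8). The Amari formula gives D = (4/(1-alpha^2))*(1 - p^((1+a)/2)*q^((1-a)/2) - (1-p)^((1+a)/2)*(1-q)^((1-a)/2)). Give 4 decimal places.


Amari alpha-divergence:
D = (4/(1-alpha^2))*(1 - p^((1+a)/2)*q^((1-a)/2) - (1-p)^((1+a)/2)*(1-q)^((1-a)/2)).
alpha = -0.5, p = 0.4, q = 0.8.
e1 = (1+alpha)/2 = 0.25, e2 = (1-alpha)/2 = 0.75.
t1 = p^e1 * q^e2 = 0.4^0.25 * 0.8^0.75 = 0.672717.
t2 = (1-p)^e1 * (1-q)^e2 = 0.6^0.25 * 0.2^0.75 = 0.263215.
4/(1-alpha^2) = 5.333333.
D = 5.333333*(1 - 0.672717 - 0.263215) = 0.3417

0.3417


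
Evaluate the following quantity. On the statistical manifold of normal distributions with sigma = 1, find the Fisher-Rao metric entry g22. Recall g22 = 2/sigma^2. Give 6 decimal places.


For the 2-parameter normal family, the Fisher metric has:
  g11 = 1/sigma^2, g22 = 2/sigma^2.
sigma = 1, sigma^2 = 1.
g22 = 2.000000

2.000000


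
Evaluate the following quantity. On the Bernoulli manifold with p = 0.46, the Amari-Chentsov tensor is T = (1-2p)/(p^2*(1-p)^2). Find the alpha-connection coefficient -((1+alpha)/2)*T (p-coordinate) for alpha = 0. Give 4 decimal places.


Skewness (Amari-Chentsov) tensor: T = (1-2p)/(p^2*(1-p)^2).
p = 0.46, 1-2p = 0.08, p^2 = 0.2116, (1-p)^2 = 0.2916.
T = 0.08/(0.2116 * 0.2916) = 1.296543.
In the p-coordinate, Gamma^(alpha) = Gamma^(0) - (alpha/2)*T with Gamma^(0) = (1/2)*g'(p) = -T/2,
so Gamma^(alpha) = -((1+alpha)/2)*T.
alpha = 0, -(1+alpha)/2 = -0.5.
Gamma = -0.5 * 1.296543 = -0.6483

-0.6483


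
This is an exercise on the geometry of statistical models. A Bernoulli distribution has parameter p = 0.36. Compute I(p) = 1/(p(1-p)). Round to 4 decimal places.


For Bernoulli(p), Fisher information is I(p) = 1/(p*(1-p)).
p = 0.36, 1-p = 0.64.
p*(1-p) = 0.2304.
I(p) = 1/0.2304 = 4.3403

4.3403


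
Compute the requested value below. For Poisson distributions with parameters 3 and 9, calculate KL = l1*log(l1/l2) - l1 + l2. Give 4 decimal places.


KL divergence for Poisson:
KL = l1*log(l1/l2) - l1 + l2.
l1 = 3, l2 = 9.
log(3/9) = -1.098612.
l1*log(l1/l2) = 3 * -1.098612 = -3.295837.
KL = -3.295837 - 3 + 9 = 2.7042

2.7042


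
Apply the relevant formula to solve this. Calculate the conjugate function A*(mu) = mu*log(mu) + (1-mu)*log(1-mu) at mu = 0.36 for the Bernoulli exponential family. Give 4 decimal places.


Legendre transform for Bernoulli:
A*(mu) = mu*log(mu) + (1-mu)*log(1-mu).
mu = 0.36, 1-mu = 0.64.
mu*log(mu) = 0.36*log(0.36) = -0.367794.
(1-mu)*log(1-mu) = 0.64*log(0.64) = -0.285624.
A* = -0.367794 + -0.285624 = -0.6534

-0.6534


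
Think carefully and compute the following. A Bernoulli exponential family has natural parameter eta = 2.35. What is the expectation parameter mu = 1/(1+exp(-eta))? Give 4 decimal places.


Dual coordinate (expectation parameter) for Bernoulli:
mu = 1/(1+exp(-eta)).
eta = 2.35.
exp(-eta) = exp(-2.35) = 0.095369.
mu = 1/(1+0.095369) = 0.9129

0.9129


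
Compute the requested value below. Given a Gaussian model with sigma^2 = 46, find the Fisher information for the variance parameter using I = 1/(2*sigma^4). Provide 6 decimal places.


Fisher information for variance: I(sigma^2) = 1/(2*sigma^4).
sigma^2 = 46, so sigma^4 = 2116.
I = 1/(2*2116) = 1/4232 = 0.000236

0.000236


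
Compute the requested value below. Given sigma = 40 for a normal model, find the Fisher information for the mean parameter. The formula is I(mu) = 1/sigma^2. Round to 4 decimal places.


The Fisher information for the mean of a normal distribution is I(mu) = 1/sigma^2.
sigma = 40, so sigma^2 = 1600.
I(mu) = 1/1600 = 0.0006

0.0006


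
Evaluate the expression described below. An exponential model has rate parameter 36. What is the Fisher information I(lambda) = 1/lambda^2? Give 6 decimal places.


Fisher information for exponential: I(lambda) = 1/lambda^2.
lambda = 36, lambda^2 = 1296.
I = 1/1296 = 0.000772

0.000772


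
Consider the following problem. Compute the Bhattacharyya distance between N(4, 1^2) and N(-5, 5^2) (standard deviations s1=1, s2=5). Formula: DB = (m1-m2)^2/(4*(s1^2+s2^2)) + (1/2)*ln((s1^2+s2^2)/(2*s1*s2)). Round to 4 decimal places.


Bhattacharyya distance between two Gaussians:
DB = (m1-m2)^2/(4*(s1^2+s2^2)) + (1/2)*ln((s1^2+s2^2)/(2*s1*s2)).
(m1-m2)^2 = (9)^2 = 81.
s1^2+s2^2 = 1 + 25 = 26.
term1 = 81/104 = 0.778846.
term2 = 0.5*ln(26/10.0) = 0.477756.
DB = 0.778846 + 0.477756 = 1.2566

1.2566


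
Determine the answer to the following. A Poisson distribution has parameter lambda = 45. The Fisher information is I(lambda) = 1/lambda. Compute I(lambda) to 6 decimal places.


Fisher information for Poisson: I(lambda) = 1/lambda.
lambda = 45.
I(lambda) = 1/45 = 0.022222

0.022222


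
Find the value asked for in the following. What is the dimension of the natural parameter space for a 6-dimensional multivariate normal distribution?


Exponential family dimension calculation:
For 6-dim MVN: mean has 6 params, covariance has 6*7/2 = 21 unique entries.
Total dim = 6 + 21 = 27.

27


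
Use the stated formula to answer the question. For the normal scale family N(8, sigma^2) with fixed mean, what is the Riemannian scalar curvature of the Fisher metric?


This family has a single free parameter, so its statistical manifold
is 1-dimensional. The Riemann curvature tensor of any 1-dimensional
Riemannian manifold vanishes identically, so R = 0.

0


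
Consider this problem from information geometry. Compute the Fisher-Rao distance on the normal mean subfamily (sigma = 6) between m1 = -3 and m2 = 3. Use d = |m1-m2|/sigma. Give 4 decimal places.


On the fixed-variance normal subfamily, geodesic distance = |m1-m2|/sigma.
|-3 - 3| = 6.
sigma = 6.
d = 6/6 = 1.0000

1.0000


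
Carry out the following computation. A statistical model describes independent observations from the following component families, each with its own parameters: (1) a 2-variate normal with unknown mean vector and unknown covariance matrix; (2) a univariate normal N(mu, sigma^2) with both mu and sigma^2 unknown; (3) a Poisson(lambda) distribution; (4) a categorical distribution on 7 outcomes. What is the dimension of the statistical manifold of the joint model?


The dimension of a statistical manifold equals the number of free
(independent) real parameters of the model. For a product of independent
blocks the parameter counts add.
- 2-variate normal: 2 (mean) + 2*3/2 = 3 (symmetric covariance) = 5.
- normal (mu, sigma^2): 2.
- Poisson (lambda): 1.
- categorical on 7 outcomes (probabilities sum to 1): 7-1 = 6.
Total = 5 + 2 + 1 + 6 = 14.
Dimension = 14

14


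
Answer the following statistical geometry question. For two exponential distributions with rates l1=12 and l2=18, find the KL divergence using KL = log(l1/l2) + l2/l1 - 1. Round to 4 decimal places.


KL divergence for exponential family:
KL = log(l1/l2) + l2/l1 - 1.
log(12/18) = -0.405465.
18/12 = 1.5.
KL = -0.405465 + 1.5 - 1 = 0.0945

0.0945


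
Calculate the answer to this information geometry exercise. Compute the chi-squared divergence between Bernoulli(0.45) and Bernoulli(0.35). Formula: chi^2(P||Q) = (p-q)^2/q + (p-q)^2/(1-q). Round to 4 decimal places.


Chi-squared divergence between Bernoulli distributions:
chi^2 = (p-q)^2/q + (p-q)^2/(1-q).
p = 0.45, q = 0.35, p-q = 0.1.
(p-q)^2 = 0.01.
term1 = 0.01/0.35 = 0.028571.
term2 = 0.01/0.65 = 0.015385.
chi^2 = 0.028571 + 0.015385 = 0.0440

0.0440


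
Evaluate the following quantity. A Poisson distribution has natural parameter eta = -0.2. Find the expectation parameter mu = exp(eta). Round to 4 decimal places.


Expectation parameter for Poisson exponential family:
mu = exp(eta).
eta = -0.2.
mu = exp(-0.2) = 0.8187

0.8187


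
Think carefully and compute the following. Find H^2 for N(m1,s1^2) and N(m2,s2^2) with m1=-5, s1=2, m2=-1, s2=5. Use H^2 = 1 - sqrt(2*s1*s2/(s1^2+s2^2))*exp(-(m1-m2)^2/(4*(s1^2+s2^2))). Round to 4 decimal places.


Squared Hellinger distance for Gaussians:
H^2 = 1 - sqrt(2*s1*s2/(s1^2+s2^2)) * exp(-(m1-m2)^2/(4*(s1^2+s2^2))).
s1^2 = 4, s2^2 = 25, s1^2+s2^2 = 29.
sqrt(2*2*5/(29)) = 0.830455.
(m1-m2)^2 = (-4)^2 = 16.
exp(-16/(4*29)) = exp(-0.137931) = 0.871159.
H^2 = 1 - 0.830455*0.871159 = 0.2765

0.2765


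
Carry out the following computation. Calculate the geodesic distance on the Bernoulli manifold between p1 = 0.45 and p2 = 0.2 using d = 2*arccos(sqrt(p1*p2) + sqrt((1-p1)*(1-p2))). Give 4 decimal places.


Geodesic distance on Bernoulli manifold:
d(p1,p2) = 2*arccos(sqrt(p1*p2) + sqrt((1-p1)*(1-p2))).
sqrt(p1*p2) = sqrt(0.45*0.2) = 0.3.
sqrt((1-p1)*(1-p2)) = sqrt(0.55*0.8) = 0.663325.
arg = 0.3 + 0.663325 = 0.963325.
d = 2*arccos(0.963325) = 0.5433

0.5433


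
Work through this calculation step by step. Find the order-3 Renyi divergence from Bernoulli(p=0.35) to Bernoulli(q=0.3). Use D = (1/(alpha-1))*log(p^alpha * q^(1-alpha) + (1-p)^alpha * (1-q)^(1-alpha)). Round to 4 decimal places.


Renyi divergence of order alpha between Bernoulli distributions:
D = (1/(alpha-1))*log(p^alpha * q^(1-alpha) + (1-p)^alpha * (1-q)^(1-alpha)).
alpha = 3, p = 0.35, q = 0.3.
p^alpha * q^(1-alpha) = 0.35^3 * 0.3^-2 = 0.476389.
(1-p)^alpha * (1-q)^(1-alpha) = 0.65^3 * 0.7^-2 = 0.560459.
sum = 0.476389 + 0.560459 = 1.036848.
D = (1/2)*log(1.036848) = 0.0181

0.0181


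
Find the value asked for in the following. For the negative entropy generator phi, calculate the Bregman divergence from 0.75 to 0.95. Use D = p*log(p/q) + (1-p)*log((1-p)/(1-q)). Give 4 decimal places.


Bregman divergence with negative entropy generator:
D = p*log(p/q) + (1-p)*log((1-p)/(1-q)).
p = 0.75, q = 0.95.
p*log(p/q) = 0.75*log(0.75/0.95) = -0.177292.
(1-p)*log((1-p)/(1-q)) = 0.25*log(0.25/0.05) = 0.402359.
D = -0.177292 + 0.402359 = 0.2251

0.2251


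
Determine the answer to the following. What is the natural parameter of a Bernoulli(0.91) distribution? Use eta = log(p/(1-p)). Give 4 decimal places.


Natural parameter for Bernoulli: eta = log(p/(1-p)).
p = 0.91, 1-p = 0.09.
p/(1-p) = 10.111111.
eta = log(10.111111) = 2.3136

2.3136


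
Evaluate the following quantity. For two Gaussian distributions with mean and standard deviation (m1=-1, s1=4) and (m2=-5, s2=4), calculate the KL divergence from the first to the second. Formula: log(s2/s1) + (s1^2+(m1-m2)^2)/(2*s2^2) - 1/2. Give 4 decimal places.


KL divergence between normal distributions:
KL = log(s2/s1) + (s1^2 + (m1-m2)^2)/(2*s2^2) - 1/2.
log(4/4) = 0.0.
(4^2 + (-1--5)^2)/(2*4^2) = (16 + 16)/32 = 1.0.
KL = 0.0 + 1.0 - 0.5 = 0.5000

0.5000


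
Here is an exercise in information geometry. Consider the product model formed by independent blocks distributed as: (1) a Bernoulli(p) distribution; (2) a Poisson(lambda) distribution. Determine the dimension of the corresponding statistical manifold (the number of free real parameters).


The dimension of a statistical manifold equals the number of free
(independent) real parameters of the model. For a product of independent
blocks the parameter counts add.
- Bernoulli (p): 1.
- Poisson (lambda): 1.
Total = 1 + 1 = 2.
Dimension = 2

2


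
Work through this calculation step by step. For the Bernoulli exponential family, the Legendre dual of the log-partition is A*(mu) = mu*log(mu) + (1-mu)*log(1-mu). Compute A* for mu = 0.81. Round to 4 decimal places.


Legendre transform for Bernoulli:
A*(mu) = mu*log(mu) + (1-mu)*log(1-mu).
mu = 0.81, 1-mu = 0.19.
mu*log(mu) = 0.81*log(0.81) = -0.170684.
(1-mu)*log(1-mu) = 0.19*log(0.19) = -0.315539.
A* = -0.170684 + -0.315539 = -0.4862

-0.4862


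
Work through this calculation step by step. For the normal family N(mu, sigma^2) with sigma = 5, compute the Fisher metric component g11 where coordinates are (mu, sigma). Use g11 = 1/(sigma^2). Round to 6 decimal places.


For the 2-parameter normal family, the Fisher metric has:
  g11 = 1/sigma^2, g22 = 2/sigma^2.
sigma = 5, sigma^2 = 25.
g11 = 0.040000

0.040000


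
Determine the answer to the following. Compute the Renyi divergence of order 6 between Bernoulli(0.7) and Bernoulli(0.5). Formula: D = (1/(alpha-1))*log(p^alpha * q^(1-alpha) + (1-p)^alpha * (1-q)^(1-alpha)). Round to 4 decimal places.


Renyi divergence of order alpha between Bernoulli distributions:
D = (1/(alpha-1))*log(p^alpha * q^(1-alpha) + (1-p)^alpha * (1-q)^(1-alpha)).
alpha = 6, p = 0.7, q = 0.5.
p^alpha * q^(1-alpha) = 0.7^6 * 0.5^-5 = 3.764768.
(1-p)^alpha * (1-q)^(1-alpha) = 0.3^6 * 0.5^-5 = 0.023328.
sum = 3.764768 + 0.023328 = 3.788096.
D = (1/5)*log(3.788096) = 0.2664

0.2664


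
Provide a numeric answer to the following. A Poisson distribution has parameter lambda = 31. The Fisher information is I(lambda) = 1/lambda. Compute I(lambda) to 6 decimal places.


Fisher information for Poisson: I(lambda) = 1/lambda.
lambda = 31.
I(lambda) = 1/31 = 0.032258

0.032258


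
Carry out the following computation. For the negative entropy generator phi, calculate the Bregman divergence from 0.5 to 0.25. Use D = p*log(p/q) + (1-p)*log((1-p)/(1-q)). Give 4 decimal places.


Bregman divergence with negative entropy generator:
D = p*log(p/q) + (1-p)*log((1-p)/(1-q)).
p = 0.5, q = 0.25.
p*log(p/q) = 0.5*log(0.5/0.25) = 0.346574.
(1-p)*log((1-p)/(1-q)) = 0.5*log(0.5/0.75) = -0.202733.
D = 0.346574 + -0.202733 = 0.1438

0.1438


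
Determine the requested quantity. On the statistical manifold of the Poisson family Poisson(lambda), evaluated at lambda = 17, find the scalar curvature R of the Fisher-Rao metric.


This family has a single free parameter, so its statistical manifold
is 1-dimensional. The Riemann curvature tensor of any 1-dimensional
Riemannian manifold vanishes identically, so R = 0.

0


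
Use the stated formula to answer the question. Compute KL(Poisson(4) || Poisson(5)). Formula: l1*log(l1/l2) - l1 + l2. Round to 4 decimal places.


KL divergence for Poisson:
KL = l1*log(l1/l2) - l1 + l2.
l1 = 4, l2 = 5.
log(4/5) = -0.223144.
l1*log(l1/l2) = 4 * -0.223144 = -0.892574.
KL = -0.892574 - 4 + 5 = 0.1074

0.1074


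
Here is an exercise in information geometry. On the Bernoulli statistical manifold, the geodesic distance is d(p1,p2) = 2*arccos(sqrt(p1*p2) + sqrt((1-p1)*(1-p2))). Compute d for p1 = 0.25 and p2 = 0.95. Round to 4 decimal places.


Geodesic distance on Bernoulli manifold:
d(p1,p2) = 2*arccos(sqrt(p1*p2) + sqrt((1-p1)*(1-p2))).
sqrt(p1*p2) = sqrt(0.25*0.95) = 0.48734.
sqrt((1-p1)*(1-p2)) = sqrt(0.75*0.05) = 0.193649.
arg = 0.48734 + 0.193649 = 0.680989.
d = 2*arccos(0.680989) = 1.6434

1.6434


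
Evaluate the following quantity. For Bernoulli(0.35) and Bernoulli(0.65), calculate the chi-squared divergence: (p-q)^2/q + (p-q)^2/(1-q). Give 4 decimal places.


Chi-squared divergence between Bernoulli distributions:
chi^2 = (p-q)^2/q + (p-q)^2/(1-q).
p = 0.35, q = 0.65, p-q = -0.3.
(p-q)^2 = 0.09.
term1 = 0.09/0.65 = 0.138462.
term2 = 0.09/0.35 = 0.257143.
chi^2 = 0.138462 + 0.257143 = 0.3956

0.3956


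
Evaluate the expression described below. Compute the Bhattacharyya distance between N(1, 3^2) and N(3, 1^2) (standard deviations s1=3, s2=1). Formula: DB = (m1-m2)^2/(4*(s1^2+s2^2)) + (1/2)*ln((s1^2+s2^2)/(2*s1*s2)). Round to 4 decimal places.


Bhattacharyya distance between two Gaussians:
DB = (m1-m2)^2/(4*(s1^2+s2^2)) + (1/2)*ln((s1^2+s2^2)/(2*s1*s2)).
(m1-m2)^2 = (-2)^2 = 4.
s1^2+s2^2 = 9 + 1 = 10.
term1 = 4/40 = 0.1.
term2 = 0.5*ln(10/6.0) = 0.255413.
DB = 0.1 + 0.255413 = 0.3554

0.3554


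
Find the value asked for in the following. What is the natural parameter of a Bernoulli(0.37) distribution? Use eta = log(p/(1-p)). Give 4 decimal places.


Natural parameter for Bernoulli: eta = log(p/(1-p)).
p = 0.37, 1-p = 0.63.
p/(1-p) = 0.587302.
eta = log(0.587302) = -0.5322

-0.5322


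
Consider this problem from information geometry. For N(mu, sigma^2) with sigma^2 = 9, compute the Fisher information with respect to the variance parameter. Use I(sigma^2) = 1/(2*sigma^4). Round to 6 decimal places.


Fisher information for variance: I(sigma^2) = 1/(2*sigma^4).
sigma^2 = 9, so sigma^4 = 81.
I = 1/(2*81) = 1/162 = 0.006173

0.006173


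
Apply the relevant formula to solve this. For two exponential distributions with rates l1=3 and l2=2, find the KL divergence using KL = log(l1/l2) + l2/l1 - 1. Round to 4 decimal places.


KL divergence for exponential family:
KL = log(l1/l2) + l2/l1 - 1.
log(3/2) = 0.405465.
2/3 = 0.666667.
KL = 0.405465 + 0.666667 - 1 = 0.0721

0.0721
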